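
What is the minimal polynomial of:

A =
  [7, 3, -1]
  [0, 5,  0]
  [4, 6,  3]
x^2 - 10*x + 25

The characteristic polynomial is χ_A(x) = (x - 5)^3, so the eigenvalues are known. The minimal polynomial is
  m_A(x) = Π_λ (x − λ)^{k_λ}
where k_λ is the size of the *largest* Jordan block for λ (equivalently, the smallest k with (A − λI)^k v = 0 for every generalised eigenvector v of λ).

  λ = 5: largest Jordan block has size 2, contributing (x − 5)^2

So m_A(x) = (x - 5)^2 = x^2 - 10*x + 25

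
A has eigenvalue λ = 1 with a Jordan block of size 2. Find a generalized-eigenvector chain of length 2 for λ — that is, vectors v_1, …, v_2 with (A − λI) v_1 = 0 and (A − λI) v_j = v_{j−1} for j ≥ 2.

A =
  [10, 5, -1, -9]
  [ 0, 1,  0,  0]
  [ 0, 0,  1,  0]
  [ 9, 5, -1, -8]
A Jordan chain for λ = 1 of length 2:
v_1 = (9, 0, 0, 9)ᵀ
v_2 = (1, 0, 0, 0)ᵀ

Let N = A − (1)·I. We want v_2 with N^2 v_2 = 0 but N^1 v_2 ≠ 0; then v_{j-1} := N · v_j for j = 2, …, 2.

Pick v_2 = (1, 0, 0, 0)ᵀ.
Then v_1 = N · v_2 = (9, 0, 0, 9)ᵀ.

Sanity check: (A − (1)·I) v_1 = (0, 0, 0, 0)ᵀ = 0. ✓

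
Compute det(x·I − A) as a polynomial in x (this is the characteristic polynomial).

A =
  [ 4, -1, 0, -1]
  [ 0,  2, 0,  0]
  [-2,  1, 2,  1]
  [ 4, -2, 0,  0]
x^4 - 8*x^3 + 24*x^2 - 32*x + 16

Expanding det(x·I − A) (e.g. by cofactor expansion or by noting that A is similar to its Jordan form J, which has the same characteristic polynomial as A) gives
  χ_A(x) = x^4 - 8*x^3 + 24*x^2 - 32*x + 16
which factors as (x - 2)^4. The eigenvalues (with algebraic multiplicities) are λ = 2 with multiplicity 4.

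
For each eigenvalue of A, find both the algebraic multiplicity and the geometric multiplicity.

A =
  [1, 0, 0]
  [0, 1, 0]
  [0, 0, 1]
λ = 1: alg = 3, geom = 3

Step 1 — factor the characteristic polynomial to read off the algebraic multiplicities:
  χ_A(x) = (x - 1)^3

Step 2 — compute geometric multiplicities via the rank-nullity identity g(λ) = n − rank(A − λI):
  rank(A − (1)·I) = 0, so dim ker(A − (1)·I) = n − 0 = 3

Summary:
  λ = 1: algebraic multiplicity = 3, geometric multiplicity = 3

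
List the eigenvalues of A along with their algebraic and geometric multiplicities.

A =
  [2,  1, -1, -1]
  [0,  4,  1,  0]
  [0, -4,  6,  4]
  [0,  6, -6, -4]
λ = 2: alg = 4, geom = 2

Step 1 — factor the characteristic polynomial to read off the algebraic multiplicities:
  χ_A(x) = (x - 2)^4

Step 2 — compute geometric multiplicities via the rank-nullity identity g(λ) = n − rank(A − λI):
  rank(A − (2)·I) = 2, so dim ker(A − (2)·I) = n − 2 = 2

Summary:
  λ = 2: algebraic multiplicity = 4, geometric multiplicity = 2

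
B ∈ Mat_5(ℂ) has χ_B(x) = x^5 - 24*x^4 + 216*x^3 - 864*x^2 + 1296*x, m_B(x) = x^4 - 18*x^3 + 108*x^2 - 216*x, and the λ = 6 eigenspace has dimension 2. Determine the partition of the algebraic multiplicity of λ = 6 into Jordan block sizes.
Block sizes for λ = 6: [3, 1]

Step 1 — from the characteristic polynomial, algebraic multiplicity of λ = 6 is 4. From dim ker(B − (6)·I) = 2, there are exactly 2 Jordan blocks for λ = 6.
Step 2 — from the minimal polynomial, the factor (x − 6)^3 tells us the largest block for λ = 6 has size 3.
Step 3 — with total size 4, 2 blocks, and largest block 3, the block sizes (in nonincreasing order) are [3, 1].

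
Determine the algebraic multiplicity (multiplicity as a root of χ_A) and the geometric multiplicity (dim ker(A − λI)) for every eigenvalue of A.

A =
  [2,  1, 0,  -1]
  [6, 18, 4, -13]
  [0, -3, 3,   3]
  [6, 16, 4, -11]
λ = 2: alg = 2, geom = 1; λ = 3: alg = 1, geom = 1; λ = 5: alg = 1, geom = 1

Step 1 — factor the characteristic polynomial to read off the algebraic multiplicities:
  χ_A(x) = (x - 5)*(x - 3)*(x - 2)^2

Step 2 — compute geometric multiplicities via the rank-nullity identity g(λ) = n − rank(A − λI):
  rank(A − (2)·I) = 3, so dim ker(A − (2)·I) = n − 3 = 1
  rank(A − (3)·I) = 3, so dim ker(A − (3)·I) = n − 3 = 1
  rank(A − (5)·I) = 3, so dim ker(A − (5)·I) = n − 3 = 1

Summary:
  λ = 2: algebraic multiplicity = 2, geometric multiplicity = 1
  λ = 3: algebraic multiplicity = 1, geometric multiplicity = 1
  λ = 5: algebraic multiplicity = 1, geometric multiplicity = 1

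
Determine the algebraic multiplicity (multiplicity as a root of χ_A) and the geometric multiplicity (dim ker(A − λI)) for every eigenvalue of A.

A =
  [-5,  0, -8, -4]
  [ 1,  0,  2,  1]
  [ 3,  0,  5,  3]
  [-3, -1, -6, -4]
λ = -1: alg = 4, geom = 2

Step 1 — factor the characteristic polynomial to read off the algebraic multiplicities:
  χ_A(x) = (x + 1)^4

Step 2 — compute geometric multiplicities via the rank-nullity identity g(λ) = n − rank(A − λI):
  rank(A − (-1)·I) = 2, so dim ker(A − (-1)·I) = n − 2 = 2

Summary:
  λ = -1: algebraic multiplicity = 4, geometric multiplicity = 2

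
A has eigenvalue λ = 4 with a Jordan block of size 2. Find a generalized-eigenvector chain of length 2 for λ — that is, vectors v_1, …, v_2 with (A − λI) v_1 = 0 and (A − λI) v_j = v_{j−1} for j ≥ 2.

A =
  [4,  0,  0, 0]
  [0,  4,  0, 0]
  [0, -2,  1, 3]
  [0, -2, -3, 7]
A Jordan chain for λ = 4 of length 2:
v_1 = (0, 0, -2, -2)ᵀ
v_2 = (0, 1, 0, 0)ᵀ

Let N = A − (4)·I. We want v_2 with N^2 v_2 = 0 but N^1 v_2 ≠ 0; then v_{j-1} := N · v_j for j = 2, …, 2.

Pick v_2 = (0, 1, 0, 0)ᵀ.
Then v_1 = N · v_2 = (0, 0, -2, -2)ᵀ.

Sanity check: (A − (4)·I) v_1 = (0, 0, 0, 0)ᵀ = 0. ✓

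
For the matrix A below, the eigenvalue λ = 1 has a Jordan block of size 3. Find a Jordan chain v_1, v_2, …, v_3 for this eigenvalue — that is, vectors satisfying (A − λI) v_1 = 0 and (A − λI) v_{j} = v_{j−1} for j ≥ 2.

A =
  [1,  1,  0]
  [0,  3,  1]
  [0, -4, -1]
A Jordan chain for λ = 1 of length 3:
v_1 = (2, 0, 0)ᵀ
v_2 = (1, 2, -4)ᵀ
v_3 = (0, 1, 0)ᵀ

Let N = A − (1)·I. We want v_3 with N^3 v_3 = 0 but N^2 v_3 ≠ 0; then v_{j-1} := N · v_j for j = 3, …, 2.

Pick v_3 = (0, 1, 0)ᵀ.
Then v_2 = N · v_3 = (1, 2, -4)ᵀ.
Then v_1 = N · v_2 = (2, 0, 0)ᵀ.

Sanity check: (A − (1)·I) v_1 = (0, 0, 0)ᵀ = 0. ✓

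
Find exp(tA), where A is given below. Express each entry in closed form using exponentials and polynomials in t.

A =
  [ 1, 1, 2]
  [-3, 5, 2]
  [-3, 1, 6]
e^{tA} =
  [-3*t*exp(4*t) + exp(4*t), t*exp(4*t), 2*t*exp(4*t)]
  [-3*t*exp(4*t), t*exp(4*t) + exp(4*t), 2*t*exp(4*t)]
  [-3*t*exp(4*t), t*exp(4*t), 2*t*exp(4*t) + exp(4*t)]

Strategy: write A = P · J · P⁻¹ where J is a Jordan canonical form, so e^{tA} = P · e^{tJ} · P⁻¹, and e^{tJ} can be computed block-by-block.

A has Jordan form
J =
  [4, 1, 0]
  [0, 4, 0]
  [0, 0, 4]
(up to reordering of blocks).

Per-block formulas:
  For a 1×1 block at λ = 4: exp(t · [4]) = [e^(4t)].
  For a 2×2 Jordan block J_2(4): exp(t · J_2(4)) = e^(4t)·(I + t·N), where N is the 2×2 nilpotent shift.

After assembling e^{tJ} and conjugating by P, we get:

e^{tA} =
  [-3*t*exp(4*t) + exp(4*t), t*exp(4*t), 2*t*exp(4*t)]
  [-3*t*exp(4*t), t*exp(4*t) + exp(4*t), 2*t*exp(4*t)]
  [-3*t*exp(4*t), t*exp(4*t), 2*t*exp(4*t) + exp(4*t)]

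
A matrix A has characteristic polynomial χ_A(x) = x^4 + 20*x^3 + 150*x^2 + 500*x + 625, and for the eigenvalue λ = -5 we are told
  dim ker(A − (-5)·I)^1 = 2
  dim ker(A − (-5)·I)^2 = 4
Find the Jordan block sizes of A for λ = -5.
Block sizes for λ = -5: [2, 2]

From the dimensions of kernels of powers, the number of Jordan blocks of size at least j is d_j − d_{j−1} where d_j = dim ker(N^j) (with d_0 = 0). Computing the differences gives [2, 2].
The number of blocks of size exactly k is (#blocks of size ≥ k) − (#blocks of size ≥ k + 1), so the partition is: 2 block(s) of size 2.
In nonincreasing order the block sizes are [2, 2].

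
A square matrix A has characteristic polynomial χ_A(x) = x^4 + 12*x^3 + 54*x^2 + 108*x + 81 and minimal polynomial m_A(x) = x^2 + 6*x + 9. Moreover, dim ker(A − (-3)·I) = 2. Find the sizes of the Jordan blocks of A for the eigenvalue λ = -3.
Block sizes for λ = -3: [2, 2]

Step 1 — from the characteristic polynomial, algebraic multiplicity of λ = -3 is 4. From dim ker(A − (-3)·I) = 2, there are exactly 2 Jordan blocks for λ = -3.
Step 2 — from the minimal polynomial, the factor (x + 3)^2 tells us the largest block for λ = -3 has size 2.
Step 3 — with total size 4, 2 blocks, and largest block 2, the block sizes (in nonincreasing order) are [2, 2].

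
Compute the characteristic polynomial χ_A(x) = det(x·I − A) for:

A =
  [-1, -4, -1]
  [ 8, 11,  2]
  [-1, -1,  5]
x^3 - 15*x^2 + 72*x - 108

Expanding det(x·I − A) (e.g. by cofactor expansion or by noting that A is similar to its Jordan form J, which has the same characteristic polynomial as A) gives
  χ_A(x) = x^3 - 15*x^2 + 72*x - 108
which factors as (x - 6)^2*(x - 3). The eigenvalues (with algebraic multiplicities) are λ = 3 with multiplicity 1, λ = 6 with multiplicity 2.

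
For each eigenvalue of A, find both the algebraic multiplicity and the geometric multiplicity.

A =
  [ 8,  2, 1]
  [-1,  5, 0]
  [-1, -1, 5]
λ = 6: alg = 3, geom = 1

Step 1 — factor the characteristic polynomial to read off the algebraic multiplicities:
  χ_A(x) = (x - 6)^3

Step 2 — compute geometric multiplicities via the rank-nullity identity g(λ) = n − rank(A − λI):
  rank(A − (6)·I) = 2, so dim ker(A − (6)·I) = n − 2 = 1

Summary:
  λ = 6: algebraic multiplicity = 3, geometric multiplicity = 1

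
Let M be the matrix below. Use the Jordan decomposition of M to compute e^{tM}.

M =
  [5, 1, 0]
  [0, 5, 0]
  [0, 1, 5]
e^{tM} =
  [exp(5*t), t*exp(5*t), 0]
  [0, exp(5*t), 0]
  [0, t*exp(5*t), exp(5*t)]

Strategy: write M = P · J · P⁻¹ where J is a Jordan canonical form, so e^{tM} = P · e^{tJ} · P⁻¹, and e^{tJ} can be computed block-by-block.

M has Jordan form
J =
  [5, 1, 0]
  [0, 5, 0]
  [0, 0, 5]
(up to reordering of blocks).

Per-block formulas:
  For a 2×2 Jordan block J_2(5): exp(t · J_2(5)) = e^(5t)·(I + t·N), where N is the 2×2 nilpotent shift.
  For a 1×1 block at λ = 5: exp(t · [5]) = [e^(5t)].

After assembling e^{tJ} and conjugating by P, we get:

e^{tM} =
  [exp(5*t), t*exp(5*t), 0]
  [0, exp(5*t), 0]
  [0, t*exp(5*t), exp(5*t)]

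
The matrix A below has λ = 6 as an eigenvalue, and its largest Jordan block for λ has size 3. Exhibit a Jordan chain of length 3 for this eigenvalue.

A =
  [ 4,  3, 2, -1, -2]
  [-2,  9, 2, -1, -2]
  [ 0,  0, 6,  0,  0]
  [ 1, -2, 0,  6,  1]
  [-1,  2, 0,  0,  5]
A Jordan chain for λ = 6 of length 3:
v_1 = (-1, -1, 0, 1, -1)ᵀ
v_2 = (-2, -2, 0, 1, -1)ᵀ
v_3 = (1, 0, 0, 0, 0)ᵀ

Let N = A − (6)·I. We want v_3 with N^3 v_3 = 0 but N^2 v_3 ≠ 0; then v_{j-1} := N · v_j for j = 3, …, 2.

Pick v_3 = (1, 0, 0, 0, 0)ᵀ.
Then v_2 = N · v_3 = (-2, -2, 0, 1, -1)ᵀ.
Then v_1 = N · v_2 = (-1, -1, 0, 1, -1)ᵀ.

Sanity check: (A − (6)·I) v_1 = (0, 0, 0, 0, 0)ᵀ = 0. ✓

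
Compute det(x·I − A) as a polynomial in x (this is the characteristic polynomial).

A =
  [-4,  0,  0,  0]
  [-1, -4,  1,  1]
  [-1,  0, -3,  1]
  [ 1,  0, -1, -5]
x^4 + 16*x^3 + 96*x^2 + 256*x + 256

Expanding det(x·I − A) (e.g. by cofactor expansion or by noting that A is similar to its Jordan form J, which has the same characteristic polynomial as A) gives
  χ_A(x) = x^4 + 16*x^3 + 96*x^2 + 256*x + 256
which factors as (x + 4)^4. The eigenvalues (with algebraic multiplicities) are λ = -4 with multiplicity 4.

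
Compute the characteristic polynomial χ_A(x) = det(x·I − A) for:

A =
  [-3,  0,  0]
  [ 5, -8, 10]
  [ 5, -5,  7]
x^3 + 4*x^2 - 3*x - 18

Expanding det(x·I − A) (e.g. by cofactor expansion or by noting that A is similar to its Jordan form J, which has the same characteristic polynomial as A) gives
  χ_A(x) = x^3 + 4*x^2 - 3*x - 18
which factors as (x - 2)*(x + 3)^2. The eigenvalues (with algebraic multiplicities) are λ = -3 with multiplicity 2, λ = 2 with multiplicity 1.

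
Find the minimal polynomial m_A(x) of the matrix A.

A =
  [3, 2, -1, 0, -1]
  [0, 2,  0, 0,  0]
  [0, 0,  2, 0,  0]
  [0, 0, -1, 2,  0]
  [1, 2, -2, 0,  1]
x^3 - 6*x^2 + 12*x - 8

The characteristic polynomial is χ_A(x) = (x - 2)^5, so the eigenvalues are known. The minimal polynomial is
  m_A(x) = Π_λ (x − λ)^{k_λ}
where k_λ is the size of the *largest* Jordan block for λ (equivalently, the smallest k with (A − λI)^k v = 0 for every generalised eigenvector v of λ).

  λ = 2: largest Jordan block has size 3, contributing (x − 2)^3

So m_A(x) = (x - 2)^3 = x^3 - 6*x^2 + 12*x - 8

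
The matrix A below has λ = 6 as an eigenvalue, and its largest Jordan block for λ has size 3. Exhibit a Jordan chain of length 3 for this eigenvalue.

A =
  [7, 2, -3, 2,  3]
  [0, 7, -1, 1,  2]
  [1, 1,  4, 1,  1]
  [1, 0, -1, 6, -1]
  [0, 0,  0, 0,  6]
A Jordan chain for λ = 6 of length 3:
v_1 = (1, 0, 1, 1, 0)ᵀ
v_2 = (2, 1, 1, 0, 0)ᵀ
v_3 = (0, 1, 0, 0, 0)ᵀ

Let N = A − (6)·I. We want v_3 with N^3 v_3 = 0 but N^2 v_3 ≠ 0; then v_{j-1} := N · v_j for j = 3, …, 2.

Pick v_3 = (0, 1, 0, 0, 0)ᵀ.
Then v_2 = N · v_3 = (2, 1, 1, 0, 0)ᵀ.
Then v_1 = N · v_2 = (1, 0, 1, 1, 0)ᵀ.

Sanity check: (A − (6)·I) v_1 = (0, 0, 0, 0, 0)ᵀ = 0. ✓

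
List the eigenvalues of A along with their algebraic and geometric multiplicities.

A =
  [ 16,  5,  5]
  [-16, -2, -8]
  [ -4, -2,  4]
λ = 6: alg = 3, geom = 2

Step 1 — factor the characteristic polynomial to read off the algebraic multiplicities:
  χ_A(x) = (x - 6)^3

Step 2 — compute geometric multiplicities via the rank-nullity identity g(λ) = n − rank(A − λI):
  rank(A − (6)·I) = 1, so dim ker(A − (6)·I) = n − 1 = 2

Summary:
  λ = 6: algebraic multiplicity = 3, geometric multiplicity = 2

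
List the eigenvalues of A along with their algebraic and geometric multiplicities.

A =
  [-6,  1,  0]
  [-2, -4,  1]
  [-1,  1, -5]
λ = -5: alg = 3, geom = 1

Step 1 — factor the characteristic polynomial to read off the algebraic multiplicities:
  χ_A(x) = (x + 5)^3

Step 2 — compute geometric multiplicities via the rank-nullity identity g(λ) = n − rank(A − λI):
  rank(A − (-5)·I) = 2, so dim ker(A − (-5)·I) = n − 2 = 1

Summary:
  λ = -5: algebraic multiplicity = 3, geometric multiplicity = 1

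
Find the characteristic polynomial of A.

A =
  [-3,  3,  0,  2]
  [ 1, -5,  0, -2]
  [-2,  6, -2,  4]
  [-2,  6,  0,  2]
x^4 + 8*x^3 + 24*x^2 + 32*x + 16

Expanding det(x·I − A) (e.g. by cofactor expansion or by noting that A is similar to its Jordan form J, which has the same characteristic polynomial as A) gives
  χ_A(x) = x^4 + 8*x^3 + 24*x^2 + 32*x + 16
which factors as (x + 2)^4. The eigenvalues (with algebraic multiplicities) are λ = -2 with multiplicity 4.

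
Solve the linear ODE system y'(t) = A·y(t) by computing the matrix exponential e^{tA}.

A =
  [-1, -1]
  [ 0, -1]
e^{tA} =
  [exp(-t), -t*exp(-t)]
  [0, exp(-t)]

Strategy: write A = P · J · P⁻¹ where J is a Jordan canonical form, so e^{tA} = P · e^{tJ} · P⁻¹, and e^{tJ} can be computed block-by-block.

A has Jordan form
J =
  [-1,  1]
  [ 0, -1]
(up to reordering of blocks).

Per-block formulas:
  For a 2×2 Jordan block J_2(-1): exp(t · J_2(-1)) = e^(-1t)·(I + t·N), where N is the 2×2 nilpotent shift.

After assembling e^{tJ} and conjugating by P, we get:

e^{tA} =
  [exp(-t), -t*exp(-t)]
  [0, exp(-t)]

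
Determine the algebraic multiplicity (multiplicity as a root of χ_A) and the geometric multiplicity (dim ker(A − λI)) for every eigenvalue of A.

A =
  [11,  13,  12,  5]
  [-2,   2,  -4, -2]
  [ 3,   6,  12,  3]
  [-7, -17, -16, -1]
λ = 6: alg = 4, geom = 2

Step 1 — factor the characteristic polynomial to read off the algebraic multiplicities:
  χ_A(x) = (x - 6)^4

Step 2 — compute geometric multiplicities via the rank-nullity identity g(λ) = n − rank(A − λI):
  rank(A − (6)·I) = 2, so dim ker(A − (6)·I) = n − 2 = 2

Summary:
  λ = 6: algebraic multiplicity = 4, geometric multiplicity = 2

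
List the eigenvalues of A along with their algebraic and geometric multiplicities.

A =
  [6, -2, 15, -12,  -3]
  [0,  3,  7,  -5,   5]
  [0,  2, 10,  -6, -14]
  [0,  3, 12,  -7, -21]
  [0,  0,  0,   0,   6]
λ = 2: alg = 3, geom = 1; λ = 6: alg = 2, geom = 1

Step 1 — factor the characteristic polynomial to read off the algebraic multiplicities:
  χ_A(x) = (x - 6)^2*(x - 2)^3

Step 2 — compute geometric multiplicities via the rank-nullity identity g(λ) = n − rank(A − λI):
  rank(A − (2)·I) = 4, so dim ker(A − (2)·I) = n − 4 = 1
  rank(A − (6)·I) = 4, so dim ker(A − (6)·I) = n − 4 = 1

Summary:
  λ = 2: algebraic multiplicity = 3, geometric multiplicity = 1
  λ = 6: algebraic multiplicity = 2, geometric multiplicity = 1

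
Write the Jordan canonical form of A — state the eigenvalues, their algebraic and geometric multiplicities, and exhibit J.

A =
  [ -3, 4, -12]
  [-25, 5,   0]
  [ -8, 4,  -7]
J_2(-5) ⊕ J_1(5)

The characteristic polynomial is
  det(x·I − A) = x^3 + 5*x^2 - 25*x - 125 = (x - 5)*(x + 5)^2

Eigenvalues and multiplicities (the geometric multiplicity of λ is n − rank(A − λI), which equals the number of Jordan blocks for λ):
  λ = -5: algebraic multiplicity = 2, geometric multiplicity = 1
  λ = 5: algebraic multiplicity = 1, geometric multiplicity = 1

Determining the block sizes for each eigenvalue:
  λ = -5: one block (gm = 1), so the single block has size am = 2 → block sizes [2]
  λ = 5: one block (gm = 1), so the single block has size am = 1 → block sizes [1]

Assembling the blocks gives a Jordan form
J =
  [-5,  1, 0]
  [ 0, -5, 0]
  [ 0,  0, 5]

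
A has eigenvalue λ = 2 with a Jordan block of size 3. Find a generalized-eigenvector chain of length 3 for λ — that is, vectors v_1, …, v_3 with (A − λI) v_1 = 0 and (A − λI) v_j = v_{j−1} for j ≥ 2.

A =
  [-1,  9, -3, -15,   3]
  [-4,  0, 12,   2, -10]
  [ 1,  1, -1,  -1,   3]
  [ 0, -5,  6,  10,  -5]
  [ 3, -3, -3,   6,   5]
A Jordan chain for λ = 2 of length 3:
v_1 = (-3, 2, -1, 2, 0)ᵀ
v_2 = (6, -6, 2, -5, 0)ᵀ
v_3 = (1, 1, 0, 0, 0)ᵀ

Let N = A − (2)·I. We want v_3 with N^3 v_3 = 0 but N^2 v_3 ≠ 0; then v_{j-1} := N · v_j for j = 3, …, 2.

Pick v_3 = (1, 1, 0, 0, 0)ᵀ.
Then v_2 = N · v_3 = (6, -6, 2, -5, 0)ᵀ.
Then v_1 = N · v_2 = (-3, 2, -1, 2, 0)ᵀ.

Sanity check: (A − (2)·I) v_1 = (0, 0, 0, 0, 0)ᵀ = 0. ✓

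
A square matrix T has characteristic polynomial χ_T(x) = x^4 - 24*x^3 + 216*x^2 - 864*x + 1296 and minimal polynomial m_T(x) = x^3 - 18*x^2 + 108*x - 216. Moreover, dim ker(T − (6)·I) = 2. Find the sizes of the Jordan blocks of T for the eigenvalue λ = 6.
Block sizes for λ = 6: [3, 1]

Step 1 — from the characteristic polynomial, algebraic multiplicity of λ = 6 is 4. From dim ker(T − (6)·I) = 2, there are exactly 2 Jordan blocks for λ = 6.
Step 2 — from the minimal polynomial, the factor (x − 6)^3 tells us the largest block for λ = 6 has size 3.
Step 3 — with total size 4, 2 blocks, and largest block 3, the block sizes (in nonincreasing order) are [3, 1].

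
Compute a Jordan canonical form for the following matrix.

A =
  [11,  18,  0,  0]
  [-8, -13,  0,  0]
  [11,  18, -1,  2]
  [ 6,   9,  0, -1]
J_2(-1) ⊕ J_2(-1)

The characteristic polynomial is
  det(x·I − A) = x^4 + 4*x^3 + 6*x^2 + 4*x + 1 = (x + 1)^4

Eigenvalues and multiplicities (the geometric multiplicity of λ is n − rank(A − λI), which equals the number of Jordan blocks for λ):
  λ = -1: algebraic multiplicity = 4, geometric multiplicity = 2

Determining the block sizes for each eigenvalue:
  λ = -1: with am = 4 and gm = 2, the partition is not yet determined (e.g. several partitions of 4 into 2 parts exist). Let N = A − (-1)·I. Computing rank(N^1) = 2, rank(N^2) = 0; the number of blocks of size ≥ j is rank(N^{j−1}) − rank(N^j), giving [2, 2]. So we have 2 block(s) of size 2 → block sizes [2, 2]

Assembling the blocks gives a Jordan form
J =
  [-1,  1,  0,  0]
  [ 0, -1,  0,  0]
  [ 0,  0, -1,  1]
  [ 0,  0,  0, -1]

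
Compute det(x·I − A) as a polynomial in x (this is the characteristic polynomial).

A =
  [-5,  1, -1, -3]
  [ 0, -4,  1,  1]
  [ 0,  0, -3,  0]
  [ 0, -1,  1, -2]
x^4 + 14*x^3 + 72*x^2 + 162*x + 135

Expanding det(x·I − A) (e.g. by cofactor expansion or by noting that A is similar to its Jordan form J, which has the same characteristic polynomial as A) gives
  χ_A(x) = x^4 + 14*x^3 + 72*x^2 + 162*x + 135
which factors as (x + 3)^3*(x + 5). The eigenvalues (with algebraic multiplicities) are λ = -5 with multiplicity 1, λ = -3 with multiplicity 3.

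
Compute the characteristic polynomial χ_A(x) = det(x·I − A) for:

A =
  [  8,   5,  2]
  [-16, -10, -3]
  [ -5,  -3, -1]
x^3 + 3*x^2 + 3*x + 1

Expanding det(x·I − A) (e.g. by cofactor expansion or by noting that A is similar to its Jordan form J, which has the same characteristic polynomial as A) gives
  χ_A(x) = x^3 + 3*x^2 + 3*x + 1
which factors as (x + 1)^3. The eigenvalues (with algebraic multiplicities) are λ = -1 with multiplicity 3.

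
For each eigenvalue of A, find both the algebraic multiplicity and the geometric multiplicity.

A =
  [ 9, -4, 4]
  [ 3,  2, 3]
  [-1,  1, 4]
λ = 5: alg = 3, geom = 2

Step 1 — factor the characteristic polynomial to read off the algebraic multiplicities:
  χ_A(x) = (x - 5)^3

Step 2 — compute geometric multiplicities via the rank-nullity identity g(λ) = n − rank(A − λI):
  rank(A − (5)·I) = 1, so dim ker(A − (5)·I) = n − 1 = 2

Summary:
  λ = 5: algebraic multiplicity = 3, geometric multiplicity = 2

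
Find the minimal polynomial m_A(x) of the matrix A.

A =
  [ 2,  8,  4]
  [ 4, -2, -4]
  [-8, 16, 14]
x^2 - 8*x + 12

The characteristic polynomial is χ_A(x) = (x - 6)^2*(x - 2), so the eigenvalues are known. The minimal polynomial is
  m_A(x) = Π_λ (x − λ)^{k_λ}
where k_λ is the size of the *largest* Jordan block for λ (equivalently, the smallest k with (A − λI)^k v = 0 for every generalised eigenvector v of λ).

  λ = 2: largest Jordan block has size 1, contributing (x − 2)
  λ = 6: largest Jordan block has size 1, contributing (x − 6)

So m_A(x) = (x - 6)*(x - 2) = x^2 - 8*x + 12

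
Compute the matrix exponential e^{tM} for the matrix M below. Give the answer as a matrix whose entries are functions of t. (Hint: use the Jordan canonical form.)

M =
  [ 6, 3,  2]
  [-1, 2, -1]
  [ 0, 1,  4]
e^{tM} =
  [t^2*exp(4*t)/2 + 2*t*exp(4*t) + exp(4*t), t^2*exp(4*t) + 3*t*exp(4*t), t^2*exp(4*t)/2 + 2*t*exp(4*t)]
  [-t*exp(4*t), -2*t*exp(4*t) + exp(4*t), -t*exp(4*t)]
  [-t^2*exp(4*t)/2, -t^2*exp(4*t) + t*exp(4*t), -t^2*exp(4*t)/2 + exp(4*t)]

Strategy: write M = P · J · P⁻¹ where J is a Jordan canonical form, so e^{tM} = P · e^{tJ} · P⁻¹, and e^{tJ} can be computed block-by-block.

M has Jordan form
J =
  [4, 1, 0]
  [0, 4, 1]
  [0, 0, 4]
(up to reordering of blocks).

Per-block formulas:
  For a 3×3 Jordan block J_3(4): exp(t · J_3(4)) = e^(4t)·(I + t·N + (t^2/2)·N^2), where N is the 3×3 nilpotent shift.

After assembling e^{tJ} and conjugating by P, we get:

e^{tM} =
  [t^2*exp(4*t)/2 + 2*t*exp(4*t) + exp(4*t), t^2*exp(4*t) + 3*t*exp(4*t), t^2*exp(4*t)/2 + 2*t*exp(4*t)]
  [-t*exp(4*t), -2*t*exp(4*t) + exp(4*t), -t*exp(4*t)]
  [-t^2*exp(4*t)/2, -t^2*exp(4*t) + t*exp(4*t), -t^2*exp(4*t)/2 + exp(4*t)]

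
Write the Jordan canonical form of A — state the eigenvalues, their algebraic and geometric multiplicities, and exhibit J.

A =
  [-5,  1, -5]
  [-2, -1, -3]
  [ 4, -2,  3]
J_3(-1)

The characteristic polynomial is
  det(x·I − A) = x^3 + 3*x^2 + 3*x + 1 = (x + 1)^3

Eigenvalues and multiplicities (the geometric multiplicity of λ is n − rank(A − λI), which equals the number of Jordan blocks for λ):
  λ = -1: algebraic multiplicity = 3, geometric multiplicity = 1

Determining the block sizes for each eigenvalue:
  λ = -1: one block (gm = 1), so the single block has size am = 3 → block sizes [3]

Assembling the blocks gives a Jordan form
J =
  [-1,  1,  0]
  [ 0, -1,  1]
  [ 0,  0, -1]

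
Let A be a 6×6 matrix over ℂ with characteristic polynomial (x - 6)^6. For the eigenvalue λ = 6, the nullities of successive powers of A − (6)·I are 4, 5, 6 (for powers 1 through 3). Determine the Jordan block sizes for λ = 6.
Block sizes for λ = 6: [3, 1, 1, 1]

From the dimensions of kernels of powers, the number of Jordan blocks of size at least j is d_j − d_{j−1} where d_j = dim ker(N^j) (with d_0 = 0). Computing the differences gives [4, 1, 1].
The number of blocks of size exactly k is (#blocks of size ≥ k) − (#blocks of size ≥ k + 1), so the partition is: 3 block(s) of size 1, 1 block(s) of size 3.
In nonincreasing order the block sizes are [3, 1, 1, 1].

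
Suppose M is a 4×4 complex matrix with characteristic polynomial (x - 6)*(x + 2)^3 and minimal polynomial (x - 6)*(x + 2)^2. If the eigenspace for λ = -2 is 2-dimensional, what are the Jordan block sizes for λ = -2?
Block sizes for λ = -2: [2, 1]

Step 1 — from the characteristic polynomial, algebraic multiplicity of λ = -2 is 3. From dim ker(M − (-2)·I) = 2, there are exactly 2 Jordan blocks for λ = -2.
Step 2 — from the minimal polynomial, the factor (x + 2)^2 tells us the largest block for λ = -2 has size 2.
Step 3 — with total size 3, 2 blocks, and largest block 2, the block sizes (in nonincreasing order) are [2, 1].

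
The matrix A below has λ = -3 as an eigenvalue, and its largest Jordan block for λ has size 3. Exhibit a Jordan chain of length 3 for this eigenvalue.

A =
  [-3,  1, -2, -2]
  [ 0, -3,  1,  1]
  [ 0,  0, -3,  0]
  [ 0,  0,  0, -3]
A Jordan chain for λ = -3 of length 3:
v_1 = (1, 0, 0, 0)ᵀ
v_2 = (-2, 1, 0, 0)ᵀ
v_3 = (0, 0, 1, 0)ᵀ

Let N = A − (-3)·I. We want v_3 with N^3 v_3 = 0 but N^2 v_3 ≠ 0; then v_{j-1} := N · v_j for j = 3, …, 2.

Pick v_3 = (0, 0, 1, 0)ᵀ.
Then v_2 = N · v_3 = (-2, 1, 0, 0)ᵀ.
Then v_1 = N · v_2 = (1, 0, 0, 0)ᵀ.

Sanity check: (A − (-3)·I) v_1 = (0, 0, 0, 0)ᵀ = 0. ✓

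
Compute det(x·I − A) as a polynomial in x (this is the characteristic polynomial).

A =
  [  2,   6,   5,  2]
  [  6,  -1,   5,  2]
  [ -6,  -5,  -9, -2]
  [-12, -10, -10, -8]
x^4 + 16*x^3 + 96*x^2 + 256*x + 256

Expanding det(x·I − A) (e.g. by cofactor expansion or by noting that A is similar to its Jordan form J, which has the same characteristic polynomial as A) gives
  χ_A(x) = x^4 + 16*x^3 + 96*x^2 + 256*x + 256
which factors as (x + 4)^4. The eigenvalues (with algebraic multiplicities) are λ = -4 with multiplicity 4.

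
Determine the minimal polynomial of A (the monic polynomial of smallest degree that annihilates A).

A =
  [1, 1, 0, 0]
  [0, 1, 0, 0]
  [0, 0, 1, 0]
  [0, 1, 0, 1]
x^2 - 2*x + 1

The characteristic polynomial is χ_A(x) = (x - 1)^4, so the eigenvalues are known. The minimal polynomial is
  m_A(x) = Π_λ (x − λ)^{k_λ}
where k_λ is the size of the *largest* Jordan block for λ (equivalently, the smallest k with (A − λI)^k v = 0 for every generalised eigenvector v of λ).

  λ = 1: largest Jordan block has size 2, contributing (x − 1)^2

So m_A(x) = (x - 1)^2 = x^2 - 2*x + 1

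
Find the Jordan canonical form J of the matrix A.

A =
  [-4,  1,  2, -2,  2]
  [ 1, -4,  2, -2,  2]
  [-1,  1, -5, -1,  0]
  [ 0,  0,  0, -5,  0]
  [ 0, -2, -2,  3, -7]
J_2(-5) ⊕ J_2(-5) ⊕ J_1(-5)

The characteristic polynomial is
  det(x·I − A) = x^5 + 25*x^4 + 250*x^3 + 1250*x^2 + 3125*x + 3125 = (x + 5)^5

Eigenvalues and multiplicities (the geometric multiplicity of λ is n − rank(A − λI), which equals the number of Jordan blocks for λ):
  λ = -5: algebraic multiplicity = 5, geometric multiplicity = 3

Determining the block sizes for each eigenvalue:
  λ = -5: with am = 5 and gm = 3, the partition is not yet determined (e.g. several partitions of 5 into 3 parts exist). Let N = A − (-5)·I. Computing rank(N^1) = 2, rank(N^2) = 0; the number of blocks of size ≥ j is rank(N^{j−1}) − rank(N^j), giving [3, 2]. So we have 2 block(s) of size 2, 1 block(s) of size 1 → block sizes [2, 2, 1]

Assembling the blocks gives a Jordan form
J =
  [-5,  1,  0,  0,  0]
  [ 0, -5,  0,  0,  0]
  [ 0,  0, -5,  1,  0]
  [ 0,  0,  0, -5,  0]
  [ 0,  0,  0,  0, -5]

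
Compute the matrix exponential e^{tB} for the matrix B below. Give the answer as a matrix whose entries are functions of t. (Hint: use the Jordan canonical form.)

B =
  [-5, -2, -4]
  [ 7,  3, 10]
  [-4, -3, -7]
e^{tB} =
  [3*t^2*exp(-3*t) - 2*t*exp(-3*t) + exp(-3*t), 2*t^2*exp(-3*t) - 2*t*exp(-3*t), 2*t^2*exp(-3*t) - 4*t*exp(-3*t)]
  [-6*t^2*exp(-3*t) + 7*t*exp(-3*t), -4*t^2*exp(-3*t) + 6*t*exp(-3*t) + exp(-3*t), -4*t^2*exp(-3*t) + 10*t*exp(-3*t)]
  [3*t^2*exp(-3*t)/2 - 4*t*exp(-3*t), t^2*exp(-3*t) - 3*t*exp(-3*t), t^2*exp(-3*t) - 4*t*exp(-3*t) + exp(-3*t)]

Strategy: write B = P · J · P⁻¹ where J is a Jordan canonical form, so e^{tB} = P · e^{tJ} · P⁻¹, and e^{tJ} can be computed block-by-block.

B has Jordan form
J =
  [-3,  1,  0]
  [ 0, -3,  1]
  [ 0,  0, -3]
(up to reordering of blocks).

Per-block formulas:
  For a 3×3 Jordan block J_3(-3): exp(t · J_3(-3)) = e^(-3t)·(I + t·N + (t^2/2)·N^2), where N is the 3×3 nilpotent shift.

After assembling e^{tJ} and conjugating by P, we get:

e^{tB} =
  [3*t^2*exp(-3*t) - 2*t*exp(-3*t) + exp(-3*t), 2*t^2*exp(-3*t) - 2*t*exp(-3*t), 2*t^2*exp(-3*t) - 4*t*exp(-3*t)]
  [-6*t^2*exp(-3*t) + 7*t*exp(-3*t), -4*t^2*exp(-3*t) + 6*t*exp(-3*t) + exp(-3*t), -4*t^2*exp(-3*t) + 10*t*exp(-3*t)]
  [3*t^2*exp(-3*t)/2 - 4*t*exp(-3*t), t^2*exp(-3*t) - 3*t*exp(-3*t), t^2*exp(-3*t) - 4*t*exp(-3*t) + exp(-3*t)]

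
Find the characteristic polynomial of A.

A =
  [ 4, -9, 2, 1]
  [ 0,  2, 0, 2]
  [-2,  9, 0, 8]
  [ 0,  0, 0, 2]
x^4 - 8*x^3 + 24*x^2 - 32*x + 16

Expanding det(x·I − A) (e.g. by cofactor expansion or by noting that A is similar to its Jordan form J, which has the same characteristic polynomial as A) gives
  χ_A(x) = x^4 - 8*x^3 + 24*x^2 - 32*x + 16
which factors as (x - 2)^4. The eigenvalues (with algebraic multiplicities) are λ = 2 with multiplicity 4.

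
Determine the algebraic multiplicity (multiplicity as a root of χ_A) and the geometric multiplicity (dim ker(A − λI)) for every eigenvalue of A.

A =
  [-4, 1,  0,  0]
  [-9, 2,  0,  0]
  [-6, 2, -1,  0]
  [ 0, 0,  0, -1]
λ = -1: alg = 4, geom = 3

Step 1 — factor the characteristic polynomial to read off the algebraic multiplicities:
  χ_A(x) = (x + 1)^4

Step 2 — compute geometric multiplicities via the rank-nullity identity g(λ) = n − rank(A − λI):
  rank(A − (-1)·I) = 1, so dim ker(A − (-1)·I) = n − 1 = 3

Summary:
  λ = -1: algebraic multiplicity = 4, geometric multiplicity = 3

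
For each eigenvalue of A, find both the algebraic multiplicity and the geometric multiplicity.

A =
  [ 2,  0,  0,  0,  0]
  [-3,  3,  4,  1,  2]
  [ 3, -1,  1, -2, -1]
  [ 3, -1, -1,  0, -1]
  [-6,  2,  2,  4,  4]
λ = 2: alg = 5, geom = 3

Step 1 — factor the characteristic polynomial to read off the algebraic multiplicities:
  χ_A(x) = (x - 2)^5

Step 2 — compute geometric multiplicities via the rank-nullity identity g(λ) = n − rank(A − λI):
  rank(A − (2)·I) = 2, so dim ker(A − (2)·I) = n − 2 = 3

Summary:
  λ = 2: algebraic multiplicity = 5, geometric multiplicity = 3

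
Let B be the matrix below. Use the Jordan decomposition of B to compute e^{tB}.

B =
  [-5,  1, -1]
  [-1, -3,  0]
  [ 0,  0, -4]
e^{tB} =
  [-t*exp(-4*t) + exp(-4*t), t*exp(-4*t), t^2*exp(-4*t)/2 - t*exp(-4*t)]
  [-t*exp(-4*t), t*exp(-4*t) + exp(-4*t), t^2*exp(-4*t)/2]
  [0, 0, exp(-4*t)]

Strategy: write B = P · J · P⁻¹ where J is a Jordan canonical form, so e^{tB} = P · e^{tJ} · P⁻¹, and e^{tJ} can be computed block-by-block.

B has Jordan form
J =
  [-4,  1,  0]
  [ 0, -4,  1]
  [ 0,  0, -4]
(up to reordering of blocks).

Per-block formulas:
  For a 3×3 Jordan block J_3(-4): exp(t · J_3(-4)) = e^(-4t)·(I + t·N + (t^2/2)·N^2), where N is the 3×3 nilpotent shift.

After assembling e^{tJ} and conjugating by P, we get:

e^{tB} =
  [-t*exp(-4*t) + exp(-4*t), t*exp(-4*t), t^2*exp(-4*t)/2 - t*exp(-4*t)]
  [-t*exp(-4*t), t*exp(-4*t) + exp(-4*t), t^2*exp(-4*t)/2]
  [0, 0, exp(-4*t)]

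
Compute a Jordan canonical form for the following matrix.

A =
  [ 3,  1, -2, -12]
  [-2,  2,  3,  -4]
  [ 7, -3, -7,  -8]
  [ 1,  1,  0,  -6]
J_3(-2) ⊕ J_1(-2)

The characteristic polynomial is
  det(x·I − A) = x^4 + 8*x^3 + 24*x^2 + 32*x + 16 = (x + 2)^4

Eigenvalues and multiplicities (the geometric multiplicity of λ is n − rank(A − λI), which equals the number of Jordan blocks for λ):
  λ = -2: algebraic multiplicity = 4, geometric multiplicity = 2

Determining the block sizes for each eigenvalue:
  λ = -2: with am = 4 and gm = 2, the partition is not yet determined (e.g. several partitions of 4 into 2 parts exist). Let N = A − (-2)·I. Computing rank(N^1) = 2, rank(N^2) = 1, rank(N^3) = 0; the number of blocks of size ≥ j is rank(N^{j−1}) − rank(N^j), giving [2, 1, 1]. So we have 1 block(s) of size 3, 1 block(s) of size 1 → block sizes [3, 1]

Assembling the blocks gives a Jordan form
J =
  [-2,  1,  0,  0]
  [ 0, -2,  1,  0]
  [ 0,  0, -2,  0]
  [ 0,  0,  0, -2]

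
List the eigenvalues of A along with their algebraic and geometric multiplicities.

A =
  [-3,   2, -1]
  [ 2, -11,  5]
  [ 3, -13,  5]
λ = -3: alg = 3, geom = 1

Step 1 — factor the characteristic polynomial to read off the algebraic multiplicities:
  χ_A(x) = (x + 3)^3

Step 2 — compute geometric multiplicities via the rank-nullity identity g(λ) = n − rank(A − λI):
  rank(A − (-3)·I) = 2, so dim ker(A − (-3)·I) = n − 2 = 1

Summary:
  λ = -3: algebraic multiplicity = 3, geometric multiplicity = 1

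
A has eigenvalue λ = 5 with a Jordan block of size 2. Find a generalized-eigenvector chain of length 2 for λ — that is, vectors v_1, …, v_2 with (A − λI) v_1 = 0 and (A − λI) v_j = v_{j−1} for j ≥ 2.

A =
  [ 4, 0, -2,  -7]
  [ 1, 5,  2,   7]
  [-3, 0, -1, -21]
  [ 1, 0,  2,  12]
A Jordan chain for λ = 5 of length 2:
v_1 = (-1, 1, -3, 1)ᵀ
v_2 = (1, 0, 0, 0)ᵀ

Let N = A − (5)·I. We want v_2 with N^2 v_2 = 0 but N^1 v_2 ≠ 0; then v_{j-1} := N · v_j for j = 2, …, 2.

Pick v_2 = (1, 0, 0, 0)ᵀ.
Then v_1 = N · v_2 = (-1, 1, -3, 1)ᵀ.

Sanity check: (A − (5)·I) v_1 = (0, 0, 0, 0)ᵀ = 0. ✓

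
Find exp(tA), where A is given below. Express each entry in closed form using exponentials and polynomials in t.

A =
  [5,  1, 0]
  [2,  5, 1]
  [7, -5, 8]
e^{tA} =
  [3*t^2*exp(6*t)/2 - t*exp(6*t) + exp(6*t), -t^2*exp(6*t) + t*exp(6*t), t^2*exp(6*t)/2]
  [3*t^2*exp(6*t)/2 + 2*t*exp(6*t), -t^2*exp(6*t) - t*exp(6*t) + exp(6*t), t^2*exp(6*t)/2 + t*exp(6*t)]
  [-3*t^2*exp(6*t)/2 + 7*t*exp(6*t), t^2*exp(6*t) - 5*t*exp(6*t), -t^2*exp(6*t)/2 + 2*t*exp(6*t) + exp(6*t)]

Strategy: write A = P · J · P⁻¹ where J is a Jordan canonical form, so e^{tA} = P · e^{tJ} · P⁻¹, and e^{tJ} can be computed block-by-block.

A has Jordan form
J =
  [6, 1, 0]
  [0, 6, 1]
  [0, 0, 6]
(up to reordering of blocks).

Per-block formulas:
  For a 3×3 Jordan block J_3(6): exp(t · J_3(6)) = e^(6t)·(I + t·N + (t^2/2)·N^2), where N is the 3×3 nilpotent shift.

After assembling e^{tJ} and conjugating by P, we get:

e^{tA} =
  [3*t^2*exp(6*t)/2 - t*exp(6*t) + exp(6*t), -t^2*exp(6*t) + t*exp(6*t), t^2*exp(6*t)/2]
  [3*t^2*exp(6*t)/2 + 2*t*exp(6*t), -t^2*exp(6*t) - t*exp(6*t) + exp(6*t), t^2*exp(6*t)/2 + t*exp(6*t)]
  [-3*t^2*exp(6*t)/2 + 7*t*exp(6*t), t^2*exp(6*t) - 5*t*exp(6*t), -t^2*exp(6*t)/2 + 2*t*exp(6*t) + exp(6*t)]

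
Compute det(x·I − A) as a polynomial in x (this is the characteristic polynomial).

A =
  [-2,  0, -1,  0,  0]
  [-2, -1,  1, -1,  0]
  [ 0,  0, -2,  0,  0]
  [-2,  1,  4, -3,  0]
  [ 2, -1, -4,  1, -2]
x^5 + 10*x^4 + 40*x^3 + 80*x^2 + 80*x + 32

Expanding det(x·I − A) (e.g. by cofactor expansion or by noting that A is similar to its Jordan form J, which has the same characteristic polynomial as A) gives
  χ_A(x) = x^5 + 10*x^4 + 40*x^3 + 80*x^2 + 80*x + 32
which factors as (x + 2)^5. The eigenvalues (with algebraic multiplicities) are λ = -2 with multiplicity 5.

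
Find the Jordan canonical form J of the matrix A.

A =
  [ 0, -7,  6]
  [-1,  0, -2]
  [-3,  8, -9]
J_3(-3)

The characteristic polynomial is
  det(x·I − A) = x^3 + 9*x^2 + 27*x + 27 = (x + 3)^3

Eigenvalues and multiplicities (the geometric multiplicity of λ is n − rank(A − λI), which equals the number of Jordan blocks for λ):
  λ = -3: algebraic multiplicity = 3, geometric multiplicity = 1

Determining the block sizes for each eigenvalue:
  λ = -3: one block (gm = 1), so the single block has size am = 3 → block sizes [3]

Assembling the blocks gives a Jordan form
J =
  [-3,  1,  0]
  [ 0, -3,  1]
  [ 0,  0, -3]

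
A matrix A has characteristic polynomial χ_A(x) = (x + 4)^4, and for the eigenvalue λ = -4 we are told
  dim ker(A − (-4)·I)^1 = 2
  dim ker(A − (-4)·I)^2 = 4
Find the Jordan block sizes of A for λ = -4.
Block sizes for λ = -4: [2, 2]

From the dimensions of kernels of powers, the number of Jordan blocks of size at least j is d_j − d_{j−1} where d_j = dim ker(N^j) (with d_0 = 0). Computing the differences gives [2, 2].
The number of blocks of size exactly k is (#blocks of size ≥ k) − (#blocks of size ≥ k + 1), so the partition is: 2 block(s) of size 2.
In nonincreasing order the block sizes are [2, 2].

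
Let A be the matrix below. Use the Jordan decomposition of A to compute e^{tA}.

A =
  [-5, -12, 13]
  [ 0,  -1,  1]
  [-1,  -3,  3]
e^{tA} =
  [3*t^2*exp(-t)/2 - 4*t*exp(-t) + exp(-t), 9*t^2*exp(-t)/2 - 12*t*exp(-t), -6*t^2*exp(-t) + 13*t*exp(-t)]
  [-t^2*exp(-t)/2, -3*t^2*exp(-t)/2 + exp(-t), 2*t^2*exp(-t) + t*exp(-t)]
  [-t*exp(-t), -3*t*exp(-t), 4*t*exp(-t) + exp(-t)]

Strategy: write A = P · J · P⁻¹ where J is a Jordan canonical form, so e^{tA} = P · e^{tJ} · P⁻¹, and e^{tJ} can be computed block-by-block.

A has Jordan form
J =
  [-1,  1,  0]
  [ 0, -1,  1]
  [ 0,  0, -1]
(up to reordering of blocks).

Per-block formulas:
  For a 3×3 Jordan block J_3(-1): exp(t · J_3(-1)) = e^(-1t)·(I + t·N + (t^2/2)·N^2), where N is the 3×3 nilpotent shift.

After assembling e^{tJ} and conjugating by P, we get:

e^{tA} =
  [3*t^2*exp(-t)/2 - 4*t*exp(-t) + exp(-t), 9*t^2*exp(-t)/2 - 12*t*exp(-t), -6*t^2*exp(-t) + 13*t*exp(-t)]
  [-t^2*exp(-t)/2, -3*t^2*exp(-t)/2 + exp(-t), 2*t^2*exp(-t) + t*exp(-t)]
  [-t*exp(-t), -3*t*exp(-t), 4*t*exp(-t) + exp(-t)]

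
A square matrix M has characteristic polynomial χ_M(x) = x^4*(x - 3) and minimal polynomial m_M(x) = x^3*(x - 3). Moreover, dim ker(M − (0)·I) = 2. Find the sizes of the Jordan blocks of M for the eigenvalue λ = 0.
Block sizes for λ = 0: [3, 1]

Step 1 — from the characteristic polynomial, algebraic multiplicity of λ = 0 is 4. From dim ker(M − (0)·I) = 2, there are exactly 2 Jordan blocks for λ = 0.
Step 2 — from the minimal polynomial, the factor (x − 0)^3 tells us the largest block for λ = 0 has size 3.
Step 3 — with total size 4, 2 blocks, and largest block 3, the block sizes (in nonincreasing order) are [3, 1].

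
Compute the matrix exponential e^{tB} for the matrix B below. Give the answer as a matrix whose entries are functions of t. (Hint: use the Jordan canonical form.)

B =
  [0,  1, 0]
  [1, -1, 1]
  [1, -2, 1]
e^{tB} =
  [t^2/2 + 1, -t^2/2 + t, t^2/2]
  [t, 1 - t, t]
  [-t^2/2 + t, t^2/2 - 2*t, -t^2/2 + t + 1]

Strategy: write B = P · J · P⁻¹ where J is a Jordan canonical form, so e^{tB} = P · e^{tJ} · P⁻¹, and e^{tJ} can be computed block-by-block.

B has Jordan form
J =
  [0, 1, 0]
  [0, 0, 1]
  [0, 0, 0]
(up to reordering of blocks).

Per-block formulas:
  For a 3×3 Jordan block J_3(0): exp(t · J_3(0)) = e^(0t)·(I + t·N + (t^2/2)·N^2), where N is the 3×3 nilpotent shift.

After assembling e^{tJ} and conjugating by P, we get:

e^{tB} =
  [t^2/2 + 1, -t^2/2 + t, t^2/2]
  [t, 1 - t, t]
  [-t^2/2 + t, t^2/2 - 2*t, -t^2/2 + t + 1]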